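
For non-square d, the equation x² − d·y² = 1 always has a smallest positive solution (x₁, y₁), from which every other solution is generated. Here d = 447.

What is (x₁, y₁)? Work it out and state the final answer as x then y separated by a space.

d=447: √d = [21; 7,42] (ℓ=2, even), read p_1/q_1
k=0  a_k=21  p_k/q_k = 21/1
k=1  a_k=7  p_k/q_k = 148/7
(x₁, y₁) = (148, 7);  148² − 447·7² = 1 ✓

148 7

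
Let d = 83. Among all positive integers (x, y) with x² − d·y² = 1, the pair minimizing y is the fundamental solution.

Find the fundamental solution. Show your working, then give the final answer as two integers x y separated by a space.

√83 = [9; 9,18, …], period ℓ=2 (even) → k=1
k=0  a_k=9  p_k/q_k = 9/1
k=1  a_k=9  p_k/q_k = 82/9
(x₁, y₁) = (82, 9);  82² − 83·9² = 1 ✓

82 9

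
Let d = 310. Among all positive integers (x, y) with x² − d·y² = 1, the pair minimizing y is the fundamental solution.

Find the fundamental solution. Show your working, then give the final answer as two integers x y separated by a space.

848719 48204

[17; 1,1,1,1,5,…,1,1,34] for √310; ℓ=16 ⇒ convergent index 15
k=0  a_k=17  p_k/q_k = 17/1
…
k=6  a_k=3  p_k/q_k = 1567/89
…
k=8  a_k=2  p_k/q_k = 5687/323
k=9  a_k=1  p_k/q_k = 7747/440
…
k=11  a_k=5  p_k/q_k = 152387/8655
…
k=14  a_k=1  p_k/q_k = 515017/29251
k=15  a_k=1  p_k/q_k = 848719/48204
fundamental: x₁=848719, y₁=48204  (since 720323940961 − 310·2323625616 = 1)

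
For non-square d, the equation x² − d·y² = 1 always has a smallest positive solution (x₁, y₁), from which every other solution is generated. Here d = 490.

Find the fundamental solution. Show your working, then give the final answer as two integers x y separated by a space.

1039681 46968

[22; 7,2,1,4,4,4,1,2,7,44] for √490; ℓ=10 ⇒ convergent index 9
k=0  a_k=22  p_k/q_k = 22/1
…
k=2  a_k=2  p_k/q_k = 332/15
k=3  a_k=1  p_k/q_k = 487/22
…
k=5  a_k=4  p_k/q_k = 9607/434
k=6  a_k=4  p_k/q_k = 40708/1839
k=7  a_k=1  p_k/q_k = 50315/2273
k=8  a_k=2  p_k/q_k = 141338/6385
k=9  a_k=7  p_k/q_k = 1039681/46968
→ (1039681, 46968).  Check: 1039681²=1080936581761, 490·46968²=1080936581760, difference 1.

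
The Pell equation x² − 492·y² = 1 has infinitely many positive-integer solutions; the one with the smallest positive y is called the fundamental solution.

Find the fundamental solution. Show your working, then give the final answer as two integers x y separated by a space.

29767 1342

√492 = [22; 5,1,1,10,1,1,5,44, …], period ℓ=8 (even) → k=7
a_0=22:  p_0=22·1+0=22,  q_0=22·0+1=1
a_1=5:  p_1=5·22+1=111,  q_1=5·1+0=5
…
a_5=1:  p_5=1·2573+244=2817,  q_5=1·116+11=127
a_6=1:  p_6=1·2817+2573=5390,  q_6=1·127+116=243
a_7=5:  p_7=5·5390+2817=29767,  q_7=5·243+127=1342
(x₁, y₁) = (29767, 1342);  29767² − 492·1342² = 1 ✓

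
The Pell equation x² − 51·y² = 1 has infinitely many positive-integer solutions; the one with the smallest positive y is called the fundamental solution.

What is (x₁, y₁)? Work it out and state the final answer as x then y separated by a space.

50 7

d=51: √d = [7; 7,14] (ℓ=2, even), read p_1/q_1
a_0=7:  p_0=7·1+0=7,  q_0=7·0+1=1
a_1=7:  p_1=7·7+1=50,  q_1=7·1+0=7
(x₁, y₁) = (50, 7);  50² − 51·7² = 1 ✓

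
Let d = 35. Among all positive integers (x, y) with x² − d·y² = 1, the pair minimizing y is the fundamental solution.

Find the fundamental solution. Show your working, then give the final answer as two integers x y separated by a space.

6 1

√35 = [5; 1,10, …], period ℓ=2 (even) → k=1
a_0=5:  p_0=5·1+0=5,  q_0=5·0+1=1
a_1=1:  p_1=1·5+1=6,  q_1=1·1+0=1
→ (6, 1).  Check: 6²=36, 35·1²=35, difference 1.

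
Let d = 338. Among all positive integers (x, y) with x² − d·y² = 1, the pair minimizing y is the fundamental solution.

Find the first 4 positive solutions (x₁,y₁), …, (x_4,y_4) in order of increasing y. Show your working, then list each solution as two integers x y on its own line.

[18; 2,1,1,2,36] for √338; ℓ=5 ⇒ convergent index 9
i=0: a=18 ⇒ p=18, q=1
i=1: a=2 ⇒ p=37, q=2
…
i=4: a=2 ⇒ p=239, q=13
…
i=6: a=2 ⇒ p=17631, q=959
…
i=8: a=1 ⇒ p=43958, q=2391
i=9: a=2 ⇒ p=114243, q=6214
→ (114243, 6214).  Check: 114243²=13051463049, 338·6214²=13051463048, difference 1.
(x_2, y_2) = (114243·114243 + 338·6214·6214, 114243·6214 + 6214·114243) = (26102926097, 1419812004)
(x_3, y_3) = (114243·26102926097 + 338·6214·1419812004, 114243·1419812004 + 6214·26102926097) = (5964153172084899, 324407165539730)
(x_4, y_4) = (114243·5964153172084899 + 338·6214·324407165539730, 114243·324407165539730 + 6214·5964153172084899) = (1362725501650887306817, 74122495624090936776)

114243 6214
26102926097 1419812004
5964153172084899 324407165539730
1362725501650887306817 74122495624090936776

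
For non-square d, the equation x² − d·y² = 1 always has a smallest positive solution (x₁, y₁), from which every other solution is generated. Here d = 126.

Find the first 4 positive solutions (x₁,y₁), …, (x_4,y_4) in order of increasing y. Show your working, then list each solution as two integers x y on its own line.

449 40
403201 35920
362074049 32256120
325142092801 28965959840

√126 → a₀=11, period (4,2,4,22); ℓ=4 even so k=3
k=0  a_k=11  p_k/q_k = 11/1
k=1  a_k=4  p_k/q_k = 45/4
k=2  a_k=2  p_k/q_k = 101/9
k=3  a_k=4  p_k/q_k = 449/40
→ (449, 40).  Check: 449²=201601, 126·40²=201600, difference 1.
n=2: (449,40)∘(449,40) = (449·449+126·40·40, 449·40+40·449) = (403201,35920)
n=3: (403201,35920)∘(449,40) = (449·403201+126·40·35920, 449·35920+40·403201) = (362074049,32256120)
n=4: (362074049,32256120)∘(449,40) = (449·362074049+126·40·32256120, 449·32256120+40·362074049) = (325142092801,28965959840)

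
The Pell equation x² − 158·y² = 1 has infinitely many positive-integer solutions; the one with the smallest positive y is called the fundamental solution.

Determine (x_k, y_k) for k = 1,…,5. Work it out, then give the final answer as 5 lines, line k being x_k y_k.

7743 616
119908097 9539376
1856896782399 147726776120
28755903452322817 2287696845454944
445313919005774361663 35427273200988486664

d=158: √d = [12; 1,1,3,12,3,1,1,24] (ℓ=8, even), read p_7/q_7
i=0: a=12 ⇒ p=12, q=1
i=1: a=1 ⇒ p=13, q=1
…
i=3: a=3 ⇒ p=88, q=7
…
i=5: a=3 ⇒ p=3331, q=265
i=6: a=1 ⇒ p=4412, q=351
i=7: a=1 ⇒ p=7743, q=616
(x₁, y₁) = (7743, 616);  7743² − 158·616² = 1 ✓
(x_2, y_2) = (7743·7743 + 158·616·616, 7743·616 + 616·7743) = (119908097, 9539376)
(x_3, y_3) = (7743·119908097 + 158·616·9539376, 7743·9539376 + 616·119908097) = (1856896782399, 147726776120)
(x_4, y_4) = (7743·1856896782399 + 158·616·147726776120, 7743·147726776120 + 616·1856896782399) = (28755903452322817, 2287696845454944)
(x_5, y_5) = (7743·28755903452322817 + 158·616·2287696845454944, 7743·2287696845454944 + 616·28755903452322817) = (445313919005774361663, 35427273200988486664)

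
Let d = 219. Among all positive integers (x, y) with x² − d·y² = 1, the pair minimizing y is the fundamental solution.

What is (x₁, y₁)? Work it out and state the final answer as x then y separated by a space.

74 5

d=219: √d = [14; 1,3,1,28] (ℓ=4, even), read p_3/q_3
step 0: (14, 1)  from 14·(1,0) + (0,1)
step 1: (15, 1)  from 1·(14,1) + (1,0)
step 2: (59, 4)  from 3·(15,1) + (14,1)
step 3: (74, 5)  from 1·(59,4) + (15,1)
(x₁, y₁) = (74, 5);  74² − 219·5² = 1 ✓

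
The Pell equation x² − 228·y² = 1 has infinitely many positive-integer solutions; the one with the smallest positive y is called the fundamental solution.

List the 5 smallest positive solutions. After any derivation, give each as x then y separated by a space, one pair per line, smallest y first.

151 10
45601 3020
13771351 912030
4158902401 275430040
1255974753751 83178960050

√228 → a₀=15, period (10,30); ℓ=2 even so k=1
a_0=15:  p_0=15·1+0=15,  q_0=15·0+1=1
a_1=10:  p_1=10·15+1=151,  q_1=10·1+0=10
fundamental: x₁=151, y₁=10  (since 22801 − 228·100 = 1)
n=2: (151,10)∘(151,10) = (151·151+228·10·10, 151·10+10·151) = (45601,3020)
n=3: (45601,3020)∘(151,10) = (151·45601+228·10·3020, 151·3020+10·45601) = (13771351,912030)
n=4: (13771351,912030)∘(151,10) = (151·13771351+228·10·912030, 151·912030+10·13771351) = (4158902401,275430040)
n=5: (4158902401,275430040)∘(151,10) = (151·4158902401+228·10·275430040, 151·275430040+10·4158902401) = (1255974753751,83178960050)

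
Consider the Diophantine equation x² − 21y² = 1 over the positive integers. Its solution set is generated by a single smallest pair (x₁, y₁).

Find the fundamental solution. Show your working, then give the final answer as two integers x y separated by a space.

[4; 1,1,2,1,1,8] for √21; ℓ=6 ⇒ convergent index 5
a_0=4:  p_0=4·1+0=4,  q_0=4·0+1=1
a_1=1:  p_1=1·4+1=5,  q_1=1·1+0=1
a_2=1:  p_2=1·5+4=9,  q_2=1·1+1=2
…
a_4=1:  p_4=1·23+9=32,  q_4=1·5+2=7
a_5=1:  p_5=1·32+23=55,  q_5=1·7+5=12
(x₁, y₁) = (55, 12);  55² − 21·12² = 1 ✓

55 12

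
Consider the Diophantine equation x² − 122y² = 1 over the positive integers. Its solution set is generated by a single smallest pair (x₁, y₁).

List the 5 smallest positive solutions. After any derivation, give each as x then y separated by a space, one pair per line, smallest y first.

243 22
118097 10692
57394899 5196290
27893802817 2525386248
13556330774163 1227332520238

[11; 22] for √122; ℓ=1 ⇒ convergent index 1
a_0=11:  p_0=11·1+0=11,  q_0=11·0+1=1
a_1=22:  p_1=22·11+1=243,  q_1=22·1+0=22
(x₁, y₁) = (243, 22);  243² − 122·22² = 1 ✓
(x_2, y_2) = (243·243 + 122·22·22, 243·22 + 22·243) = (118097, 10692)
(x_3, y_3) = (243·118097 + 122·22·10692, 243·10692 + 22·118097) = (57394899, 5196290)
(x_4, y_4) = (243·57394899 + 122·22·5196290, 243·5196290 + 22·57394899) = (27893802817, 2525386248)
(x_5, y_5) = (243·27893802817 + 122·22·2525386248, 243·2525386248 + 22·27893802817) = (13556330774163, 1227332520238)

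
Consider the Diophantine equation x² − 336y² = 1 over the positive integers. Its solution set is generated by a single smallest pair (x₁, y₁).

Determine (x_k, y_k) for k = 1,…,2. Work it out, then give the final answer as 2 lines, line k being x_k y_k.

d=336: √d = [18; 3,36] (ℓ=2, even), read p_1/q_1
k=0  a_k=18  p_k/q_k = 18/1
k=1  a_k=3  p_k/q_k = 55/3
(x₁, y₁) = (55, 3);  55² − 336·3² = 1 ✓
k=2:  x_2 = 55·55+336·3·3 = 6049,  y_2 = 55·3+3·55 = 330

55 3
6049 330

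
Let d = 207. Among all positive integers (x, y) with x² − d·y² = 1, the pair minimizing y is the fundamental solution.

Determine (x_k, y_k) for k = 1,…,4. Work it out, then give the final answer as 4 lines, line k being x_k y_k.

[14; 2,1,1,2,1,1,2,28] for √207; ℓ=8 ⇒ convergent index 7
a_0=14:  p_0=14·1+0=14,  q_0=14·0+1=1
a_1=2:  p_1=2·14+1=29,  q_1=2·1+0=2
a_2=1:  p_2=1·29+14=43,  q_2=1·2+1=3
a_3=1:  p_3=1·43+29=72,  q_3=1·3+2=5
…
a_5=1:  p_5=1·187+72=259,  q_5=1·13+5=18
a_6=1:  p_6=1·259+187=446,  q_6=1·18+13=31
a_7=2:  p_7=2·446+259=1151,  q_7=2·31+18=80
→ (1151, 80).  Check: 1151²=1324801, 207·80²=1324800, difference 1.
n=2: (1151,80)∘(1151,80) = (1151·1151+207·80·80, 1151·80+80·1151) = (2649601,184160)
n=3: (2649601,184160)∘(1151,80) = (1151·2649601+207·80·184160, 1151·184160+80·2649601) = (6099380351,423936240)
n=4: (6099380351,423936240)∘(1151,80) = (1151·6099380351+207·80·423936240, 1151·423936240+80·6099380351) = (14040770918401,975901040320)

1151 80
2649601 184160
6099380351 423936240
14040770918401 975901040320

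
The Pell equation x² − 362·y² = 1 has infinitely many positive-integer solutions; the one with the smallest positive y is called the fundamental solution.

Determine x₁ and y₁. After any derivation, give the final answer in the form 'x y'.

√362 → a₀=19, period (38); ℓ=1 odd so k=1
step 0: (19, 1)  from 19·(1,0) + (0,1)
step 1: (723, 38)  from 38·(19,1) + (1,0)
(x₁, y₁) = (723, 38);  723² − 362·38² = 1 ✓

723 38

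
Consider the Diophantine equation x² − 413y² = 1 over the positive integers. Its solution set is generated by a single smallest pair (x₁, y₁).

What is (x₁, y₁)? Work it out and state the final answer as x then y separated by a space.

113399 5580

[20; 3,9,1,4,1,9,3,40] for √413; ℓ=8 ⇒ convergent index 7
i=0: a=20 ⇒ p=20, q=1
i=1: a=3 ⇒ p=61, q=3
i=2: a=9 ⇒ p=569, q=28
i=3: a=1 ⇒ p=630, q=31
i=4: a=4 ⇒ p=3089, q=152
i=5: a=1 ⇒ p=3719, q=183
i=6: a=9 ⇒ p=36560, q=1799
i=7: a=3 ⇒ p=113399, q=5580
→ (113399, 5580).  Check: 113399²=12859333201, 413·5580²=12859333200, difference 1.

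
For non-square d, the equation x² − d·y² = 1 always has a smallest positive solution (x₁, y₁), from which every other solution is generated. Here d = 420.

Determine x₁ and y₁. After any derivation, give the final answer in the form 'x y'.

41 2

d=420: √d = [20; 2,40] (ℓ=2, even), read p_1/q_1
i=0: a=20 ⇒ p=20, q=1
i=1: a=2 ⇒ p=41, q=2
→ (41, 2).  Check: 41²=1681, 420·2²=1680, difference 1.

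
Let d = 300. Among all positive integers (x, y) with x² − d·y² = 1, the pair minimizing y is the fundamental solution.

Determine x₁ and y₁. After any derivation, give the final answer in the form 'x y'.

√300 → a₀=17, period (3,8,3,34); ℓ=4 even so k=3
a_0=17:  p_0=17·1+0=17,  q_0=17·0+1=1
…
a_2=8:  p_2=8·52+17=433,  q_2=8·3+1=25
a_3=3:  p_3=3·433+52=1351,  q_3=3·25+3=78
(x₁, y₁) = (1351, 78);  1351² − 300·78² = 1 ✓

1351 78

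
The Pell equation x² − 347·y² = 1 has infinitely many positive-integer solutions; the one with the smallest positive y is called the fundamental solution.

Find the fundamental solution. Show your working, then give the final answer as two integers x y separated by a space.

√347 = [18; 1,1,1,2,4,…,1,1,36, …], period ℓ=14 (even) → k=13
step 0: (18, 1)  from 18·(1,0) + (0,1)
step 1: (19, 1)  from 1·(18,1) + (1,0)
step 2: (37, 2)  from 1·(19,1) + (18,1)
…
step 4: (149, 8)  from 2·(56,3) + (37,2)
…
step 6: (801, 43)  from 1·(652,35) + (149,8)
step 7: (14269, 766)  from 17·(801,43) + (652,35)
…
step 12: (402885, 21628)  from 1·(238717,12815) + (164168,8813)
step 13: (641602, 34443)  from 1·(402885,21628) + (238717,12815)
→ (641602, 34443).  Check: 641602²=411653126404, 347·34443²=411653126403, difference 1.

641602 34443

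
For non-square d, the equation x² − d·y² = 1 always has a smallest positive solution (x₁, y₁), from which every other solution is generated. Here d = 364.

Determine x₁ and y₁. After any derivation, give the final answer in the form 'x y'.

√364 = [19; 12,1,2,3,1,8,1,3,2,1,12,38, …], period ℓ=12 (even) → k=11
i=0: a=19 ⇒ p=19, q=1
i=1: a=12 ⇒ p=229, q=12
i=2: a=1 ⇒ p=248, q=13
i=3: a=2 ⇒ p=725, q=38
i=4: a=3 ⇒ p=2423, q=127
i=5: a=1 ⇒ p=3148, q=165
…
i=7: a=1 ⇒ p=30755, q=1612
…
i=9: a=2 ⇒ p=270499, q=14178
i=10: a=1 ⇒ p=390371, q=20461
i=11: a=12 ⇒ p=4954951, q=259710
→ (4954951, 259710).  Check: 4954951²=24551539412401, 364·259710²=24551539412400, difference 1.

4954951 259710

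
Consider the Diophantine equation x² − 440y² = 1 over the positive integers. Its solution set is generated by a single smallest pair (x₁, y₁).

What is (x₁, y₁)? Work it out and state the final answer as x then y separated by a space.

√440 = [20; 1,40, …], period ℓ=2 (even) → k=1
k=0  a_k=20  p_k/q_k = 20/1
k=1  a_k=1  p_k/q_k = 21/1
→ (21, 1).  Check: 21²=441, 440·1²=440, difference 1.

21 1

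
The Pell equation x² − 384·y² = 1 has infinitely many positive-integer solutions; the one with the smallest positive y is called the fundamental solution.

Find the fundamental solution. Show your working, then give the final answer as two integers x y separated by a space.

4801 245

[19; 1,1,2,9,2,1,1,38] for √384; ℓ=8 ⇒ convergent index 7
k=0  a_k=19  p_k/q_k = 19/1
…
k=6  a_k=1  p_k/q_k = 2861/146
k=7  a_k=1  p_k/q_k = 4801/245
(x₁, y₁) = (4801, 245);  4801² − 384·245² = 1 ✓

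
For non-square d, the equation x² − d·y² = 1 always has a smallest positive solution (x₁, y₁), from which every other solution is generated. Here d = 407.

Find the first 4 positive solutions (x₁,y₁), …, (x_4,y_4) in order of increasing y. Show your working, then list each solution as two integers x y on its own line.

2663 132
14183137 703032
75539384999 3744348300
402322750321537 19942398342768

[20; 5,1,2,1,5,40] for √407; ℓ=6 ⇒ convergent index 5
i=0: a=20 ⇒ p=20, q=1
i=1: a=5 ⇒ p=101, q=5
…
i=4: a=1 ⇒ p=464, q=23
i=5: a=5 ⇒ p=2663, q=132
(x₁, y₁) = (2663, 132);  2663² − 407·132² = 1 ✓
(2663+132√407)^2 = 14183137 + 703032√407
(2663+132√407)^3 = 75539384999 + 3744348300√407
(2663+132√407)^4 = 402322750321537 + 19942398342768√407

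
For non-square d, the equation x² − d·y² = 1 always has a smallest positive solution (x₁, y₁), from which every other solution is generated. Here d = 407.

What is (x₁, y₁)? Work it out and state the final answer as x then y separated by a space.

2663 132

d=407: √d = [20; 5,1,2,1,5,40] (ℓ=6, even), read p_5/q_5
step 0: (20, 1)  from 20·(1,0) + (0,1)
…
step 3: (343, 17)  from 2·(121,6) + (101,5)
step 4: (464, 23)  from 1·(343,17) + (121,6)
step 5: (2663, 132)  from 5·(464,23) + (343,17)
(x₁, y₁) = (2663, 132);  2663² − 407·132² = 1 ✓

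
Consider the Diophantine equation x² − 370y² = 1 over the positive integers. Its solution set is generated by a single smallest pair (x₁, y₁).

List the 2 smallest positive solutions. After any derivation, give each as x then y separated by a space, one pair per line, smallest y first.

d=370: √d = [19; 4,4,38] (ℓ=3, odd), read p_5/q_5
a_0=19:  p_0=19·1+0=19,  q_0=19·0+1=1
…
a_2=4:  p_2=4·77+19=327,  q_2=4·4+1=17
a_3=38:  p_3=38·327+77=12503,  q_3=38·17+4=650
a_4=4:  p_4=4·12503+327=50339,  q_4=4·650+17=2617
a_5=4:  p_5=4·50339+12503=213859,  q_5=4·2617+650=11118
(x₁, y₁) = (213859, 11118);  213859² − 370·11118² = 1 ✓
n=2: (213859,11118)∘(213859,11118) = (213859·213859+370·11118·11118, 213859·11118+11118·213859) = (91471343761,4755368724)

213859 11118
91471343761 4755368724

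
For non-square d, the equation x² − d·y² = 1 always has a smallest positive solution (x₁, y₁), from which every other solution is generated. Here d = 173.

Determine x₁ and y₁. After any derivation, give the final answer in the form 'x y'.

2499849 190060

√173 = [13; 6,1,1,6,26, …], period ℓ=5 (odd) → k=9
k=0  a_k=13  p_k/q_k = 13/1
k=1  a_k=6  p_k/q_k = 79/6
k=2  a_k=1  p_k/q_k = 92/7
k=3  a_k=1  p_k/q_k = 171/13
…
k=5  a_k=26  p_k/q_k = 29239/2223
k=6  a_k=6  p_k/q_k = 176552/13423
k=7  a_k=1  p_k/q_k = 205791/15646
k=8  a_k=1  p_k/q_k = 382343/29069
k=9  a_k=6  p_k/q_k = 2499849/190060
fundamental: x₁=2499849, y₁=190060  (since 6249245022801 − 173·36122803600 = 1)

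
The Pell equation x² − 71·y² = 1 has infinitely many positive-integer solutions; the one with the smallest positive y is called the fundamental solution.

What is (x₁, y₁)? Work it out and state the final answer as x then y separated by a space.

[8; 2,2,1,7,1,2,2,16] for √71; ℓ=8 ⇒ convergent index 7
step 0: (8, 1)  from 8·(1,0) + (0,1)
step 1: (17, 2)  from 2·(8,1) + (1,0)
step 2: (42, 5)  from 2·(17,2) + (8,1)
step 3: (59, 7)  from 1·(42,5) + (17,2)
step 4: (455, 54)  from 7·(59,7) + (42,5)
step 5: (514, 61)  from 1·(455,54) + (59,7)
step 6: (1483, 176)  from 2·(514,61) + (455,54)
step 7: (3480, 413)  from 2·(1483,176) + (514,61)
(x₁, y₁) = (3480, 413);  3480² − 71·413² = 1 ✓

3480 413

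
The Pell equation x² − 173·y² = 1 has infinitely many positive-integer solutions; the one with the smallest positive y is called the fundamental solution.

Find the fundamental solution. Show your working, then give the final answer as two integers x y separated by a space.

2499849 190060

√173 = [13; 6,1,1,6,26, …], period ℓ=5 (odd) → k=9
step 0: (13, 1)  from 13·(1,0) + (0,1)
…
step 2: (92, 7)  from 1·(79,6) + (13,1)
…
step 4: (1118, 85)  from 6·(171,13) + (92,7)
step 5: (29239, 2223)  from 26·(1118,85) + (171,13)
step 6: (176552, 13423)  from 6·(29239,2223) + (1118,85)
…
step 8: (382343, 29069)  from 1·(205791,15646) + (176552,13423)
step 9: (2499849, 190060)  from 6·(382343,29069) + (205791,15646)
(x₁, y₁) = (2499849, 190060);  2499849² − 173·190060² = 1 ✓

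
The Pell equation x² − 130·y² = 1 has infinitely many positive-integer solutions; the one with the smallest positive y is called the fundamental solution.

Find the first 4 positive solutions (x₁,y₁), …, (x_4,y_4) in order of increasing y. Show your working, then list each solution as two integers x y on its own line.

√130 → a₀=11, period (2,2,22); ℓ=3 odd so k=5
a_0=11:  p_0=11·1+0=11,  q_0=11·0+1=1
…
a_4=2:  p_4=2·1277+57=2611,  q_4=2·112+5=229
a_5=2:  p_5=2·2611+1277=6499,  q_5=2·229+112=570
(x₁, y₁) = (6499, 570);  6499² − 130·570² = 1 ✓
n=2: (6499,570)∘(6499,570) = (6499·6499+130·570·570, 6499·570+570·6499) = (84474001,7408860)
n=3: (84474001,7408860)∘(6499,570) = (6499·84474001+130·570·7408860, 6499·7408860+570·84474001) = (1097993058499,96300361710)
n=4: (1097993058499,96300361710)∘(6499,570) = (6499·1097993058499+130·570·96300361710, 6499·96300361710+570·1097993058499) = (14271713689896001,1251712094097720)

6499 570
84474001 7408860
1097993058499 96300361710
14271713689896001 1251712094097720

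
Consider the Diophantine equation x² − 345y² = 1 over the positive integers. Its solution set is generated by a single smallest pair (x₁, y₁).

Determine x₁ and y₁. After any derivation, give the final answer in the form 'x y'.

6761 364

[18; 1,1,2,1,6,1,2,1,1,36] for √345; ℓ=10 ⇒ convergent index 9
k=0  a_k=18  p_k/q_k = 18/1
k=1  a_k=1  p_k/q_k = 19/1
k=2  a_k=1  p_k/q_k = 37/2
k=3  a_k=2  p_k/q_k = 93/5
…
k=5  a_k=6  p_k/q_k = 873/47
k=6  a_k=1  p_k/q_k = 1003/54
k=7  a_k=2  p_k/q_k = 2879/155
k=8  a_k=1  p_k/q_k = 3882/209
k=9  a_k=1  p_k/q_k = 6761/364
fundamental: x₁=6761, y₁=364  (since 45711121 − 345·132496 = 1)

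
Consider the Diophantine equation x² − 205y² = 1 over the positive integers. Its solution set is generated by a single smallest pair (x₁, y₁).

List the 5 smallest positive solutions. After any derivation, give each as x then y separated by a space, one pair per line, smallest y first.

√205 → a₀=14, period (3,6,1,4,1,6,3,28); ℓ=8 even so k=7
i=0: a=14 ⇒ p=14, q=1
…
i=5: a=1 ⇒ p=1847, q=129
i=6: a=6 ⇒ p=12614, q=881
i=7: a=3 ⇒ p=39689, q=2772
→ (39689, 2772).  Check: 39689²=1575216721, 205·2772²=1575216720, difference 1.
(39689+2772√205)^2 = 3150433441 + 220035816√205
(39689+2772√205)^3 = 250075105640009 + 17466002999676√205
(39689+2772√205)^4 = 19850461732342200961 + 1386416385888245712√205
(39689+2772√205)^5 = 1575689951139784122242249 + 110050959861571165127460√205

39689 2772
3150433441 220035816
250075105640009 17466002999676
19850461732342200961 1386416385888245712
1575689951139784122242249 110050959861571165127460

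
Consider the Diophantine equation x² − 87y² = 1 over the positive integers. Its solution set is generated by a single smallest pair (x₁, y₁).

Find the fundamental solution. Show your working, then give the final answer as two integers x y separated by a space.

√87 = [9; 3,18, …], period ℓ=2 (even) → k=1
i=0: a=9 ⇒ p=9, q=1
i=1: a=3 ⇒ p=28, q=3
fundamental: x₁=28, y₁=3  (since 784 − 87·9 = 1)

28 3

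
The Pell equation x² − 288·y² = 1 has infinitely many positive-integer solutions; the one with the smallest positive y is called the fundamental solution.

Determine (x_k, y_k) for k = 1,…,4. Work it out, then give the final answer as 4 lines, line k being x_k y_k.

17 1
577 34
19601 1155
665857 39236

[16; 1,32] for √288; ℓ=2 ⇒ convergent index 1
step 0: (16, 1)  from 16·(1,0) + (0,1)
step 1: (17, 1)  from 1·(16,1) + (1,0)
→ (17, 1).  Check: 17²=289, 288·1²=288, difference 1.
k=2:  x_2 = 17·17+288·1·1 = 577,  y_2 = 17·1+1·17 = 34
k=3:  x_3 = 17·577+288·1·34 = 19601,  y_3 = 17·34+1·577 = 1155
k=4:  x_4 = 17·19601+288·1·1155 = 665857,  y_4 = 17·1155+1·19601 = 39236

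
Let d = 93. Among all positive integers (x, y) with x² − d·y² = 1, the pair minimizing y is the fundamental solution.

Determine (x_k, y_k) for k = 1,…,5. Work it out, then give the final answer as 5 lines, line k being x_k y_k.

[9; 1,1,1,4,6,4,1,1,1,18] for √93; ℓ=10 ⇒ convergent index 9
k=0  a_k=9  p_k/q_k = 9/1
k=1  a_k=1  p_k/q_k = 10/1
k=2  a_k=1  p_k/q_k = 19/2
…
k=4  a_k=4  p_k/q_k = 135/14
k=5  a_k=6  p_k/q_k = 839/87
k=6  a_k=4  p_k/q_k = 3491/362
k=7  a_k=1  p_k/q_k = 4330/449
k=8  a_k=1  p_k/q_k = 7821/811
k=9  a_k=1  p_k/q_k = 12151/1260
fundamental: x₁=12151, y₁=1260  (since 147646801 − 93·1587600 = 1)
(x_2, y_2) = (12151·12151 + 93·1260·1260, 12151·1260 + 1260·12151) = (295293601, 30620520)
(x_3, y_3) = (12151·295293601 + 93·1260·30620520, 12151·30620520 + 1260·295293601) = (7176225079351, 744139875780)
(x_4, y_4) = (12151·7176225079351 + 93·1260·744139875780, 12151·744139875780 + 1260·7176225079351) = (174396621583094401, 18084087230585040)
(x_5, y_5) = (12151·174396621583094401 + 93·1260·18084087230585040, 12151·18084087230585040 + 1260·174396621583094401) = (4238186690536135053751, 439479487133537766300)

12151 1260
295293601 30620520
7176225079351 744139875780
174396621583094401 18084087230585040
4238186690536135053751 439479487133537766300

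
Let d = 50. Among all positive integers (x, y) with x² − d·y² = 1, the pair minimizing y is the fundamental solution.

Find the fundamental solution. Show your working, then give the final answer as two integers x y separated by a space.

99 14

√50 → a₀=7, period (14); ℓ=1 odd so k=1
k=0  a_k=7  p_k/q_k = 7/1
k=1  a_k=14  p_k/q_k = 99/14
fundamental: x₁=99, y₁=14  (since 9801 − 50·196 = 1)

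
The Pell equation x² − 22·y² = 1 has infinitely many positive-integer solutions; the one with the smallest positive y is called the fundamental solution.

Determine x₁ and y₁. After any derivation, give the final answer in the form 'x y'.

197 42

√22 = [4; 1,2,4,2,1,8, …], period ℓ=6 (even) → k=5
i=0: a=4 ⇒ p=4, q=1
i=1: a=1 ⇒ p=5, q=1
i=2: a=2 ⇒ p=14, q=3
…
i=4: a=2 ⇒ p=136, q=29
i=5: a=1 ⇒ p=197, q=42
(x₁, y₁) = (197, 42);  197² − 22·42² = 1 ✓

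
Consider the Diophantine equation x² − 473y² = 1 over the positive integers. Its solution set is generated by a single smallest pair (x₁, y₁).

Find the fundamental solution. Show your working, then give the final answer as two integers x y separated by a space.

87 4

[21; 1,2,1,42] for √473; ℓ=4 ⇒ convergent index 3
i=0: a=21 ⇒ p=21, q=1
i=1: a=1 ⇒ p=22, q=1
i=2: a=2 ⇒ p=65, q=3
i=3: a=1 ⇒ p=87, q=4
→ (87, 4).  Check: 87²=7569, 473·4²=7568, difference 1.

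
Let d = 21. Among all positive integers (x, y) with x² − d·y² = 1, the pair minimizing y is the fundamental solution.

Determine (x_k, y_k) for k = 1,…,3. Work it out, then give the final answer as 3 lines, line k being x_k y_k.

√21 = [4; 1,1,2,1,1,8, …], period ℓ=6 (even) → k=5
i=0: a=4 ⇒ p=4, q=1
i=1: a=1 ⇒ p=5, q=1
…
i=3: a=2 ⇒ p=23, q=5
i=4: a=1 ⇒ p=32, q=7
i=5: a=1 ⇒ p=55, q=12
(x₁, y₁) = (55, 12);  55² − 21·12² = 1 ✓
n=2: (55,12)∘(55,12) = (55·55+21·12·12, 55·12+12·55) = (6049,1320)
n=3: (6049,1320)∘(55,12) = (55·6049+21·12·1320, 55·1320+12·6049) = (665335,145188)

55 12
6049 1320
665335 145188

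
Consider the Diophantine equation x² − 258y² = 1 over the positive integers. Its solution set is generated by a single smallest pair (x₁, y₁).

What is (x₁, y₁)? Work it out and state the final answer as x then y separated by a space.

√258 → a₀=16, period (16,32); ℓ=2 even so k=1
step 0: (16, 1)  from 16·(1,0) + (0,1)
step 1: (257, 16)  from 16·(16,1) + (1,0)
→ (257, 16).  Check: 257²=66049, 258·16²=66048, difference 1.

257 16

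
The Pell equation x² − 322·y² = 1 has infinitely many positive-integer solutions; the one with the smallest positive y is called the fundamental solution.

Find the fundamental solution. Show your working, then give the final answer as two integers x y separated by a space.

323 18

d=322: √d = [17; 1,16,1,34] (ℓ=4, even), read p_3/q_3
a_0=17:  p_0=17·1+0=17,  q_0=17·0+1=1
a_1=1:  p_1=1·17+1=18,  q_1=1·1+0=1
a_2=16:  p_2=16·18+17=305,  q_2=16·1+1=17
a_3=1:  p_3=1·305+18=323,  q_3=1·17+1=18
→ (323, 18).  Check: 323²=104329, 322·18²=104328, difference 1.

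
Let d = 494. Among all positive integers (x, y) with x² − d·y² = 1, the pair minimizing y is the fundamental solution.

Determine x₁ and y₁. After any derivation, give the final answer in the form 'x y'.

√494 → a₀=22, period (4,2,2,1,2,1,2,2,4,44); ℓ=10 even so k=9
step 0: (22, 1)  from 22·(1,0) + (0,1)
…
step 2: (200, 9)  from 2·(89,4) + (22,1)
step 3: (489, 22)  from 2·(200,9) + (89,4)
…
step 6: (2556, 115)  from 1·(1867,84) + (689,31)
step 7: (6979, 314)  from 2·(2556,115) + (1867,84)
step 8: (16514, 743)  from 2·(6979,314) + (2556,115)
step 9: (73035, 3286)  from 4·(16514,743) + (6979,314)
(x₁, y₁) = (73035, 3286);  73035² − 494·3286² = 1 ✓

73035 3286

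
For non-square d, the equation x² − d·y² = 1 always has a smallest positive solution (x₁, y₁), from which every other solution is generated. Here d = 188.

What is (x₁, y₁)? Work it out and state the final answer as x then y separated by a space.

√188 → a₀=13, period (1,2,2,6,2,2,1,26); ℓ=8 even so k=7
k=0  a_k=13  p_k/q_k = 13/1
k=1  a_k=1  p_k/q_k = 14/1
…
k=3  a_k=2  p_k/q_k = 96/7
…
k=6  a_k=2  p_k/q_k = 3277/239
k=7  a_k=1  p_k/q_k = 4607/336
fundamental: x₁=4607, y₁=336  (since 21224449 − 188·112896 = 1)

4607 336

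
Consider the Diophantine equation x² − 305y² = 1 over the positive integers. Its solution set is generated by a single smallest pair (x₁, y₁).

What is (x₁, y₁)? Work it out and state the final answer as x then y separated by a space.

489 28

√305 → a₀=17, period (2,6,2,34); ℓ=4 even so k=3
k=0  a_k=17  p_k/q_k = 17/1
k=1  a_k=2  p_k/q_k = 35/2
k=2  a_k=6  p_k/q_k = 227/13
k=3  a_k=2  p_k/q_k = 489/28
fundamental: x₁=489, y₁=28  (since 239121 − 305·784 = 1)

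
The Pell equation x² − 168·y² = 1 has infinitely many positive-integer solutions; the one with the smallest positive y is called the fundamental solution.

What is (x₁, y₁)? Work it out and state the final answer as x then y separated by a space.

√168 = [12; 1,24, …], period ℓ=2 (even) → k=1
step 0: (12, 1)  from 12·(1,0) + (0,1)
step 1: (13, 1)  from 1·(12,1) + (1,0)
fundamental: x₁=13, y₁=1  (since 169 − 168·1 = 1)

13 1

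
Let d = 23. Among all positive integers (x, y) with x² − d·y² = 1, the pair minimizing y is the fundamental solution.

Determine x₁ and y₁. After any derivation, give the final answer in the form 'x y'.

√23 → a₀=4, period (1,3,1,8); ℓ=4 even so k=3
i=0: a=4 ⇒ p=4, q=1
i=1: a=1 ⇒ p=5, q=1
i=2: a=3 ⇒ p=19, q=4
i=3: a=1 ⇒ p=24, q=5
→ (24, 5).  Check: 24²=576, 23·5²=575, difference 1.

24 5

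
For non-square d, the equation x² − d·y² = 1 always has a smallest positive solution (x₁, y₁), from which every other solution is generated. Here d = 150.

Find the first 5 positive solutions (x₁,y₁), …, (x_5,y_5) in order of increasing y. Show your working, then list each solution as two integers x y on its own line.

d=150: √d = [12; 4,24] (ℓ=2, even), read p_1/q_1
a_0=12:  p_0=12·1+0=12,  q_0=12·0+1=1
a_1=4:  p_1=4·12+1=49,  q_1=4·1+0=4
→ (49, 4).  Check: 49²=2401, 150·4²=2400, difference 1.
(49+4√150)^2 = 4801 + 392√150
(49+4√150)^3 = 470449 + 38412√150
(49+4√150)^4 = 46099201 + 3763984√150
(49+4√150)^5 = 4517251249 + 368832020√150

49 4
4801 392
470449 38412
46099201 3763984
4517251249 368832020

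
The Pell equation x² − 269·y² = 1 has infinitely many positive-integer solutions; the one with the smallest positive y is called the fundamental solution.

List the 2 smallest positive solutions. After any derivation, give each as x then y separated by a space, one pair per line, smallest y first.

d=269: √d = [16; 2,2,32] (ℓ=3, odd), read p_5/q_5
k=0  a_k=16  p_k/q_k = 16/1
k=1  a_k=2  p_k/q_k = 33/2
…
k=3  a_k=32  p_k/q_k = 2657/162
k=4  a_k=2  p_k/q_k = 5396/329
k=5  a_k=2  p_k/q_k = 13449/820
(x₁, y₁) = (13449, 820);  13449² − 269·820² = 1 ✓
k=2:  x_2 = 13449·13449+269·820·820 = 361751201,  y_2 = 13449·820+820·13449 = 22056360

13449 820
361751201 22056360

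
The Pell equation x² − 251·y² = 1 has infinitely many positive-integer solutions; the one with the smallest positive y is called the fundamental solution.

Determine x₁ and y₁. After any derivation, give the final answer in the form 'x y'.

[15; 1,5,2,1,2,…,5,1,30] for √251; ℓ=14 ⇒ convergent index 13
step 0: (15, 1)  from 15·(1,0) + (0,1)
…
step 3: (206, 13)  from 2·(95,6) + (16,1)
…
step 6: (1917, 121)  from 2·(808,51) + (301,19)
step 7: (29563, 1866)  from 15·(1917,121) + (808,51)
step 8: (61043, 3853)  from 2·(29563,1866) + (1917,121)
…
step 12: (3097857, 195535)  from 5·(577033,36422) + (212692,13425)
step 13: (3674890, 231957)  from 1·(3097857,195535) + (577033,36422)
fundamental: x₁=3674890, y₁=231957  (since 13504816512100 − 251·53804049849 = 1)

3674890 231957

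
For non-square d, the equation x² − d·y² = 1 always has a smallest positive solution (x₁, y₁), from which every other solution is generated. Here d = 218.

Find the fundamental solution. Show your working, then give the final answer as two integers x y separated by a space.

126003 8534

√218 = [14; 1,3,3,1,28, …], period ℓ=5 (odd) → k=9
k=0  a_k=14  p_k/q_k = 14/1
k=1  a_k=1  p_k/q_k = 15/1
k=2  a_k=3  p_k/q_k = 59/4
k=3  a_k=3  p_k/q_k = 192/13
k=4  a_k=1  p_k/q_k = 251/17
k=5  a_k=28  p_k/q_k = 7220/489
…
k=7  a_k=3  p_k/q_k = 29633/2007
k=8  a_k=3  p_k/q_k = 96370/6527
k=9  a_k=1  p_k/q_k = 126003/8534
fundamental: x₁=126003, y₁=8534  (since 15876756009 − 218·72829156 = 1)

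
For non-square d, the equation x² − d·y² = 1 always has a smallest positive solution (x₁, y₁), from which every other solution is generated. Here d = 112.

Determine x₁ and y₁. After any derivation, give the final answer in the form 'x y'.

127 12

√112 = [10; 1,1,2,1,1,20, …], period ℓ=6 (even) → k=5
k=0  a_k=10  p_k/q_k = 10/1
k=1  a_k=1  p_k/q_k = 11/1
k=2  a_k=1  p_k/q_k = 21/2
…
k=4  a_k=1  p_k/q_k = 74/7
k=5  a_k=1  p_k/q_k = 127/12
(x₁, y₁) = (127, 12);  127² − 112·12² = 1 ✓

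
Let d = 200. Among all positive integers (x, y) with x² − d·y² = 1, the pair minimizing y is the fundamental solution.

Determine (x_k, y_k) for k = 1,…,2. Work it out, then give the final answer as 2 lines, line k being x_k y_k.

√200 → a₀=14, period (7,28); ℓ=2 even so k=1
k=0  a_k=14  p_k/q_k = 14/1
k=1  a_k=7  p_k/q_k = 99/7
fundamental: x₁=99, y₁=7  (since 9801 − 200·49 = 1)
(99+7√200)^2 = 19601 + 1386√200

99 7
19601 1386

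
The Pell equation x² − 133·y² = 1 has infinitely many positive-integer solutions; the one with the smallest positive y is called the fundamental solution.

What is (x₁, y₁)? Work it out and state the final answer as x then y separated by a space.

d=133: √d = [11; 1,1,7,5,1,…,1,1,22] (ℓ=16, even), read p_15/q_15
k=0  a_k=11  p_k/q_k = 11/1
k=1  a_k=1  p_k/q_k = 12/1
k=2  a_k=1  p_k/q_k = 23/2
k=3  a_k=7  p_k/q_k = 173/15
…
k=5  a_k=1  p_k/q_k = 1061/92
k=6  a_k=1  p_k/q_k = 1949/169
k=7  a_k=1  p_k/q_k = 3010/261
…
k=9  a_k=1  p_k/q_k = 10979/952
k=10  a_k=1  p_k/q_k = 18948/1643
…
k=13  a_k=7  p_k/q_k = 1210008/104921
k=14  a_k=1  p_k/q_k = 1378591/119539
k=15  a_k=1  p_k/q_k = 2588599/224460
→ (2588599, 224460).  Check: 2588599²=6700844782801, 133·224460²=6700844782800, difference 1.

2588599 224460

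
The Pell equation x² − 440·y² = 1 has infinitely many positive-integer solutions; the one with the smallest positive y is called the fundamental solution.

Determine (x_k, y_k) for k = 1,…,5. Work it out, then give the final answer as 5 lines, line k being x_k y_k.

21 1
881 42
36981 1763
1552321 74004
65160501 3106405

d=440: √d = [20; 1,40] (ℓ=2, even), read p_1/q_1
k=0  a_k=20  p_k/q_k = 20/1
k=1  a_k=1  p_k/q_k = 21/1
→ (21, 1).  Check: 21²=441, 440·1²=440, difference 1.
(x_2, y_2) = (21·21 + 440·1·1, 21·1 + 1·21) = (881, 42)
(x_3, y_3) = (21·881 + 440·1·42, 21·42 + 1·881) = (36981, 1763)
(x_4, y_4) = (21·36981 + 440·1·1763, 21·1763 + 1·36981) = (1552321, 74004)
(x_5, y_5) = (21·1552321 + 440·1·74004, 21·74004 + 1·1552321) = (65160501, 3106405)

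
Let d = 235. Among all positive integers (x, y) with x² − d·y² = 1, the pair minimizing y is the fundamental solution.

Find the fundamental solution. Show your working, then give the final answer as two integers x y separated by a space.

√235 = [15; 3,30, …], period ℓ=2 (even) → k=1
k=0  a_k=15  p_k/q_k = 15/1
k=1  a_k=3  p_k/q_k = 46/3
fundamental: x₁=46, y₁=3  (since 2116 − 235·9 = 1)

46 3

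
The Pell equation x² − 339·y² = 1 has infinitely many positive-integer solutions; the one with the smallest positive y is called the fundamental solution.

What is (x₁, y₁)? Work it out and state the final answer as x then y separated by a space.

√339 = [18; 2,2,2,1,17,1,2,2,2,36, …], period ℓ=10 (even) → k=9
k=0  a_k=18  p_k/q_k = 18/1
…
k=2  a_k=2  p_k/q_k = 92/5
…
k=4  a_k=1  p_k/q_k = 313/17
…
k=7  a_k=2  p_k/q_k = 17252/937
k=8  a_k=2  p_k/q_k = 40359/2192
k=9  a_k=2  p_k/q_k = 97970/5321
(x₁, y₁) = (97970, 5321);  97970² − 339·5321² = 1 ✓

97970 5321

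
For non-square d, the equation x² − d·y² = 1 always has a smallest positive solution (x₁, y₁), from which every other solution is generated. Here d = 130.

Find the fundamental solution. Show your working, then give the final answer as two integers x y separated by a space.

6499 570

d=130: √d = [11; 2,2,22] (ℓ=3, odd), read p_5/q_5
i=0: a=11 ⇒ p=11, q=1
…
i=3: a=22 ⇒ p=1277, q=112
i=4: a=2 ⇒ p=2611, q=229
i=5: a=2 ⇒ p=6499, q=570
→ (6499, 570).  Check: 6499²=42237001, 130·570²=42237000, difference 1.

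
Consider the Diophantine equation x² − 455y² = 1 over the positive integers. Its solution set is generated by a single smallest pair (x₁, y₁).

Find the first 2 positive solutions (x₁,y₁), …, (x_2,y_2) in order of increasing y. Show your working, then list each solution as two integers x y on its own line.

64 3
8191 384

d=455: √d = [21; 3,42] (ℓ=2, even), read p_1/q_1
k=0  a_k=21  p_k/q_k = 21/1
k=1  a_k=3  p_k/q_k = 64/3
fundamental: x₁=64, y₁=3  (since 4096 − 455·9 = 1)
k=2:  x_2 = 64·64+455·3·3 = 8191,  y_2 = 64·3+3·64 = 384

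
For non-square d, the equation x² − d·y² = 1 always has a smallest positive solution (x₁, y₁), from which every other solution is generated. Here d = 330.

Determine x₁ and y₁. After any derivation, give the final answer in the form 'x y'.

109 6

d=330: √d = [18; 6,36] (ℓ=2, even), read p_1/q_1
step 0: (18, 1)  from 18·(1,0) + (0,1)
step 1: (109, 6)  from 6·(18,1) + (1,0)
fundamental: x₁=109, y₁=6  (since 11881 − 330·36 = 1)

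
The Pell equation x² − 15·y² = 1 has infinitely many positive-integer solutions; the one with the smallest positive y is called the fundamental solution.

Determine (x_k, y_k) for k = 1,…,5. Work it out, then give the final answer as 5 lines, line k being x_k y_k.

√15 = [3; 1,6, …], period ℓ=2 (even) → k=1
k=0  a_k=3  p_k/q_k = 3/1
k=1  a_k=1  p_k/q_k = 4/1
fundamental: x₁=4, y₁=1  (since 16 − 15·1 = 1)
(4+1√15)^2 = 31 + 8√15
(4+1√15)^3 = 244 + 63√15
(4+1√15)^4 = 1921 + 496√15
(4+1√15)^5 = 15124 + 3905√15

4 1
31 8
244 63
1921 496
15124 3905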